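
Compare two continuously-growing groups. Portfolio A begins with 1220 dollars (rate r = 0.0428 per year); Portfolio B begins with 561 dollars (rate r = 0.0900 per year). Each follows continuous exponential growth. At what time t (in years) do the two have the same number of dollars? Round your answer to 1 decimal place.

t ≈ 16.5 years

1220·e^(0.0428t) = 561·e^(0.09t)
1220/561 = e^((0.09 − 0.0428)t) → ln(2.17469) = 0.0472·t
t = 0.77689 / 0.0472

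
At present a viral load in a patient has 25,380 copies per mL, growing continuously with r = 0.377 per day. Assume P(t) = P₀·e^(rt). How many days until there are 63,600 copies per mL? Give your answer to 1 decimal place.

t ≈ 2.4 days

63600 = 25380 · e^(0.377·t)
t = ln(63600/25380) / 0.377 = ln(2.50591) / 0.377 = 0.91865 / 0.377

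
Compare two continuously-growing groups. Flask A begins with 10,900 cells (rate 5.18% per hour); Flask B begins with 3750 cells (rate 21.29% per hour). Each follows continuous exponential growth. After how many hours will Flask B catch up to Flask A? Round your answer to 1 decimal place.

10900·e^(0.0518t) = 3750·e^(0.2129t)
10900/3750 = e^((0.2129 − 0.0518)t) → ln(2.90667) = 0.1611·t
t = 1.06701 / 0.1611

t ≈ 6.6 hours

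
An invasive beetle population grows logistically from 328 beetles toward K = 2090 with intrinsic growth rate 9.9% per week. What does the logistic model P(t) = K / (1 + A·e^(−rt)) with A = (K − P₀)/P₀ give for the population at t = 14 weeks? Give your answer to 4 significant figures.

≈ 891.9 beetles

A = (2090 − 328)/328 = 5.37195
P(14) = 2090 / (1 + 5.37195·e^(−0.099·14)) = 2090 / (1 + 5.37195·0.250074)
= 2090 / 2.34338 ≈ 891.87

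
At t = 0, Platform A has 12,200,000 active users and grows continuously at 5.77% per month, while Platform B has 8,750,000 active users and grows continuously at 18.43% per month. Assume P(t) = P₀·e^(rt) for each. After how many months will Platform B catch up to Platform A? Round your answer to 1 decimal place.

12200000·e^(0.0577t) = 8750000·e^(0.1843t)
12200000/8750000 = e^((0.1843 − 0.0577)t) → ln(1.39429) = 0.1266·t
t = 0.33238 / 0.1266

t ≈ 2.6 months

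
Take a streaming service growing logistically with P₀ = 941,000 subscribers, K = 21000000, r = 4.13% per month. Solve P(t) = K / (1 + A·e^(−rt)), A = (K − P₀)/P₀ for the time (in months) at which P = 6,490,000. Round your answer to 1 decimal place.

A = (21000000 − 941000)/941000 = 21.31668
6490000 = 21000000/(1 + 21.31668·e^(−0.0413t)) → 1 + 21.31668·e^(−0.0413t) = 3.23575
e^(−0.0413t) = 0.104883 → t = ln(9.53448)/0.0413 = 2.25491/0.0413

t ≈ 54.6 months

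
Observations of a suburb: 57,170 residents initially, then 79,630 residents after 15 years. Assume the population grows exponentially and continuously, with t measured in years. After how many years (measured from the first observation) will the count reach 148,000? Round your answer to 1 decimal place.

r = ln(79630/57170) / 15 ≈ 0.022091 per year
t = ln(148000/57170) / r = 0.95118 / 0.022091 ≈ 43.058

t ≈ 43.1 years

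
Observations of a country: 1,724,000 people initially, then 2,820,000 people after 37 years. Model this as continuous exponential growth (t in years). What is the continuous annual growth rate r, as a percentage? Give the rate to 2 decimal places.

2820000 = 1724000 · e^(r·37)
e^(37r) = 2820000/1724000 = 1.63573
r = ln(1.63573) / 37 = 0.49209 / 37

r ≈ 1.33% per year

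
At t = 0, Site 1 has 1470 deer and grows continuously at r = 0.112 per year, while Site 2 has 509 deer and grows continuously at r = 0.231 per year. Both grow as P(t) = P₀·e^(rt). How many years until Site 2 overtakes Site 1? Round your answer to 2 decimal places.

1470·e^(0.112t) = 509·e^(0.231t)
1470/509 = e^((0.231 − 0.112)t) → ln(2.88802) = 0.119·t
t = 1.06057 / 0.119

t ≈ 8.91 years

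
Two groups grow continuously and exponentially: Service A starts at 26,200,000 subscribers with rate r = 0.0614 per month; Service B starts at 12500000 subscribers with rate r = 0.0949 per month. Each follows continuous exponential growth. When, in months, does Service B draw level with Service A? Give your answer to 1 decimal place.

t ≈ 22.1 months

26200000·e^(0.0614t) = 12500000·e^(0.0949t)
26200000/12500000 = e^((0.0949 − 0.0614)t) → ln(2.096) = 0.0335·t
t = 0.74003 / 0.0335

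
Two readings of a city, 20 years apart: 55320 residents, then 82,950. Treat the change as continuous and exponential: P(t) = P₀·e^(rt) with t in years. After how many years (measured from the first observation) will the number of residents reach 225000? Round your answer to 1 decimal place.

r = ln(82950/55320) / 20 ≈ 0.020255 per year
t = ln(225000/55320) / r = 1.40297 / 0.020255 ≈ 69.265

t ≈ 69.3 years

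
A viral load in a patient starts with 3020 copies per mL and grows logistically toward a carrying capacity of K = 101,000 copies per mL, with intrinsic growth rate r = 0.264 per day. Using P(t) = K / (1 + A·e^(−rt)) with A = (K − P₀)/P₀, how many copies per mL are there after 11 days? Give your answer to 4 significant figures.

A = (101000 − 3020)/3020 = 32.44371
P(11) = 101000 / (1 + 32.44371·e^(−0.264·11)) = 101000 / (1 + 32.44371·0.054804)
= 101000 / 2.77803 ≈ 36356.69

≈ 36,360 copies per mL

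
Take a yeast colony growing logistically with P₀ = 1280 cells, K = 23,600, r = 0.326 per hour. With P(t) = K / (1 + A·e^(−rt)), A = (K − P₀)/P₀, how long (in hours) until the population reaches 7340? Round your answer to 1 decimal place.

A = (23600 − 1280)/1280 = 17.4375
7340 = 23600/(1 + 17.4375·e^(−0.326t)) → 1 + 17.4375·e^(−0.326t) = 3.21526
e^(−0.326t) = 0.12704 → t = ln(7.87154)/0.326 = 2.06325/0.326

t ≈ 6.3 hours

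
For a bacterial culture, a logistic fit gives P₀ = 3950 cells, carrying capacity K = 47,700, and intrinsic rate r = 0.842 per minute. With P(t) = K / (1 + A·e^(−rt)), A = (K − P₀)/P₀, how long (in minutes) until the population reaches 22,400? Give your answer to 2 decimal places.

A = (47700 − 3950)/3950 = 11.07595
22400 = 47700/(1 + 11.07595·e^(−0.842t)) → 1 + 11.07595·e^(−0.842t) = 2.12946
e^(−0.842t) = 0.101974 → t = ln(9.80637)/0.842 = 2.28303/0.842

t ≈ 2.71 minutes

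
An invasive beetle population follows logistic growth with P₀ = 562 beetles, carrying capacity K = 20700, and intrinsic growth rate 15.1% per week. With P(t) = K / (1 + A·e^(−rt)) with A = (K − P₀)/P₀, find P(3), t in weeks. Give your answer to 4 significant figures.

A = (20700 − 562)/562 = 35.83274
P(3) = 20700 / (1 + 35.83274·e^(−0.151·3)) = 20700 / (1 + 35.83274·0.635718)
= 20700 / 23.77952 ≈ 870.5

≈ 870.5 beetles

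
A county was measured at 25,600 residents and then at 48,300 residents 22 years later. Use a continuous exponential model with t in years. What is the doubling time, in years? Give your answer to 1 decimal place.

doubling time ≈ 24.0 years

r = ln(48300/25600) / 22 = ln(1.88672) / 22 ≈ 0.028856 per year
doubling time = ln 2 / |r| = 0.69315 / 0.028856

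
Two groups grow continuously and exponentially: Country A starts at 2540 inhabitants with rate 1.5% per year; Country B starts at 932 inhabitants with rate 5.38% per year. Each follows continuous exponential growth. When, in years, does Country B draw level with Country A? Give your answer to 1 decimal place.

t ≈ 25.8 years

2540·e^(0.015t) = 932·e^(0.0538t)
2540/932 = e^((0.0538 − 0.015)t) → ln(2.72532) = 0.0388·t
t = 1.00259 / 0.0388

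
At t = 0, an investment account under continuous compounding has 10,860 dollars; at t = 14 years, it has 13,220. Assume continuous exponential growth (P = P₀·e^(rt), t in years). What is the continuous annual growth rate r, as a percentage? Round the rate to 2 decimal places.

r ≈ 1.40% per year

13220 = 10860 · e^(r·14)
e^(14r) = 13220/10860 = 1.21731
r = ln(1.21731) / 14 = 0.19664 / 14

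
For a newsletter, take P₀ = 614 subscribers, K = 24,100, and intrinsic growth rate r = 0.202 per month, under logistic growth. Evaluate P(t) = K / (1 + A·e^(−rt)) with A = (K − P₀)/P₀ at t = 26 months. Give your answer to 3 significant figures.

A = (24100 − 614)/614 = 38.25081
P(26) = 24100 / (1 + 38.25081·e^(−0.202·26)) = 24100 / (1 + 38.25081·0.005237)
= 24100 / 1.20032 ≈ 20077.97

≈ 20,100 subscribers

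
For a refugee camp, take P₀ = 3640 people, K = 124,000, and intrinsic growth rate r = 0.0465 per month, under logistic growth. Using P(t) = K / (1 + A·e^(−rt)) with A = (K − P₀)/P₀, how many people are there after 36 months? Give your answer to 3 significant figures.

A = (124000 − 3640)/3640 = 33.06593
P(36) = 124000 / (1 + 33.06593·e^(−0.0465·36)) = 124000 / (1 + 33.06593·0.187496)
= 124000 / 7.19972 ≈ 17222.9

≈ 17,200 people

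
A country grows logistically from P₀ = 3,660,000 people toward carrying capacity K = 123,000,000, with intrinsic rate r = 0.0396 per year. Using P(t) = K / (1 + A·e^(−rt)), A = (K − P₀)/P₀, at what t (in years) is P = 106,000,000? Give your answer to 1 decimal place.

A = (123000000 − 3660000)/3660000 = 32.60656
106000000 = 123000000/(1 + 32.60656·e^(−0.0396t)) → 1 + 32.60656·e^(−0.0396t) = 1.16038
e^(−0.0396t) = 0.004919 → t = ln(203.31148)/0.0396 = 5.31474/0.0396

t ≈ 134.2 years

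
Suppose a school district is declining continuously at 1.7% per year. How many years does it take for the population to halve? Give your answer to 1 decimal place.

half-life = ln(2) / |r| = 0.69315 / 0.017

half-life ≈ 40.8 years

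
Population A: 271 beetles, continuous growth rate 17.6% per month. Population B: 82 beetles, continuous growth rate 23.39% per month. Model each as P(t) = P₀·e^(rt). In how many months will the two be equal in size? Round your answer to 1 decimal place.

t ≈ 20.6 months

271·e^(0.176t) = 82·e^(0.2339t)
271/82 = e^((0.2339 − 0.176)t) → ln(3.30488) = 0.0579·t
t = 1.1954 / 0.0579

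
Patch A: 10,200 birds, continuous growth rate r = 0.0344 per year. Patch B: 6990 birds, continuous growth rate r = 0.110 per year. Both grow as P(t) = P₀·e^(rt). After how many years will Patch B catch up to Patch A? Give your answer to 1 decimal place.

t ≈ 5.0 years

10200·e^(0.0344t) = 6990·e^(0.11t)
10200/6990 = e^((0.11 − 0.0344)t) → ln(1.45923) = 0.0756·t
t = 0.37791 / 0.0756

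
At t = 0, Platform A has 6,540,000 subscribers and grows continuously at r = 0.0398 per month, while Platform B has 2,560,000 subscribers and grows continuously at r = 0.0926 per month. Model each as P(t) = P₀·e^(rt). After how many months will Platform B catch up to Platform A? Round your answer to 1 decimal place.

6540000·e^(0.0398t) = 2560000·e^(0.0926t)
6540000/2560000 = e^((0.0926 − 0.0398)t) → ln(2.55469) = 0.0528·t
t = 0.93793 / 0.0528

t ≈ 17.8 months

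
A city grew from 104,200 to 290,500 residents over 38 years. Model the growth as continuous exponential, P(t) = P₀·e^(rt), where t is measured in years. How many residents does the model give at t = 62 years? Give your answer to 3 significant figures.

r = ln(290500/104200) / 38 ≈ 0.026981 per year
P(62) = 104200 · e^(0.026981·62) = 104200 · 5.3273 ≈ 555104.33

≈ 555,000 residents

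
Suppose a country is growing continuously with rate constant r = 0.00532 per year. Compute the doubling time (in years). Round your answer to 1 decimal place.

doubling time ≈ 130.3 years

doubling time = ln(2) / |r| = 0.69315 / 0.00532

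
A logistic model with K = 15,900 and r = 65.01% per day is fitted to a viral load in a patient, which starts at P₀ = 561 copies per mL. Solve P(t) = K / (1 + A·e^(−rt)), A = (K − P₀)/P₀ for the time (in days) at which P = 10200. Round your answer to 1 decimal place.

t ≈ 6.0 days

A = (15900 − 561)/561 = 27.34225
10200 = 15900/(1 + 27.34225·e^(−0.6501t)) → 1 + 27.34225·e^(−0.6501t) = 1.55882
e^(−0.6501t) = 0.020438 → t = ln(48.92823)/0.6501 = 3.89035/0.6501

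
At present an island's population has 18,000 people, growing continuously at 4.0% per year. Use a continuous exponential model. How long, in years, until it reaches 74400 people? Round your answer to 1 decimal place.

t ≈ 35.5 years

74400 = 18000 · e^(0.04·t)
t = ln(74400/18000) / 0.04 = ln(4.13333) / 0.04 = 1.41908 / 0.04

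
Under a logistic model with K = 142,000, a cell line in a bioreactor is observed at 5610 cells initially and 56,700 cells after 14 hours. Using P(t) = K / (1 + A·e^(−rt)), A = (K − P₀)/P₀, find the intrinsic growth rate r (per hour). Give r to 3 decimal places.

r ≈ 0.199 per hour

A = (142000 − 5610)/5610 = 24.31194
56700 = 142000/(1 + 24.31194·e^(−r·14)) → e^(−14r) = (2.50441 − 1)/24.31194 = 0.061879
r = −ln(0.061879)/14 = 2.78257/14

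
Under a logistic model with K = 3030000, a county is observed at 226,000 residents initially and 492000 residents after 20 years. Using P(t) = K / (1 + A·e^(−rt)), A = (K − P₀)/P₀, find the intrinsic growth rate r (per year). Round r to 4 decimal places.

r ≈ 0.0439 per year

A = (3030000 − 226000)/226000 = 12.40708
492000 = 3030000/(1 + 12.40708·e^(−r·20)) → e^(−20r) = (6.15854 − 1)/12.40708 = 0.415774
r = −ln(0.415774)/20 = 0.87761/20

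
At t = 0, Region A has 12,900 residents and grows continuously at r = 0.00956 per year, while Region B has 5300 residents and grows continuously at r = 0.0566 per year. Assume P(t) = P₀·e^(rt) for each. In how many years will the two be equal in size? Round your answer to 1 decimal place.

12900·e^(0.00956t) = 5300·e^(0.0566t)
12900/5300 = e^((0.0566 − 0.00956)t) → ln(2.43396) = 0.04704·t
t = 0.88952 / 0.04704

t ≈ 18.9 years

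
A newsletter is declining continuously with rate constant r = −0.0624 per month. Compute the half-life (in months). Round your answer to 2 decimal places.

half-life = ln(2) / |r| = 0.69315 / 0.0624

half-life ≈ 11.11 months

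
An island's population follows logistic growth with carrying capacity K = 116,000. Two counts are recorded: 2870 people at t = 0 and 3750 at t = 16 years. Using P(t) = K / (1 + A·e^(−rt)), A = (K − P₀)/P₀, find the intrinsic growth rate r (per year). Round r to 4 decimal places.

r ≈ 0.0172 per year

A = (116000 − 2870)/2870 = 39.41812
3750 = 116000/(1 + 39.41812·e^(−r·16)) → e^(−16r) = (30.93333 − 1)/39.41812 = 0.75938
r = −ln(0.75938)/16 = 0.27525/16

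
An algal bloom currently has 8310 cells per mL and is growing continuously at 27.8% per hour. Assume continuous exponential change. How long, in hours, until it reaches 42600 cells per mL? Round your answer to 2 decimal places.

t ≈ 5.88 hours

42600 = 8310 · e^(0.278·t)
t = ln(42600/8310) / 0.278 = ln(5.12635) / 0.278 = 1.63439 / 0.278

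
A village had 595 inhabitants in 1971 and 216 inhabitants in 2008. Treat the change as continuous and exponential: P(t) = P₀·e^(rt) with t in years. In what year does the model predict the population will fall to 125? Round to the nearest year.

r = ln(216/595) / 37 = -1.01328/37 ≈ -0.027386 per year
t = ln(125/595) / r = -1.56025/-0.027386 ≈ 56.97 years after 1971

year 2028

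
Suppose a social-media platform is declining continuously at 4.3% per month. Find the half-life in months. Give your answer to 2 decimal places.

half-life = ln(2) / |r| = 0.69315 / 0.043

half-life ≈ 16.12 months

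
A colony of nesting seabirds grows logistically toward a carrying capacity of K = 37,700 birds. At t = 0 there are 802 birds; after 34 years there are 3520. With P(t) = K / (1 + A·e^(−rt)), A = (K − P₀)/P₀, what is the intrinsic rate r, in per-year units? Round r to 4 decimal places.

r ≈ 0.0458 per year

A = (37700 − 802)/802 = 46.00748
3520 = 37700/(1 + 46.00748·e^(−r·34)) → e^(−34r) = (10.71023 − 1)/46.00748 = 0.211058
r = −ln(0.211058)/34 = 1.55562/34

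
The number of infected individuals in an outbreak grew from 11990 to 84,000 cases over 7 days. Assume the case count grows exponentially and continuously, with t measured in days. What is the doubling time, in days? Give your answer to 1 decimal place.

r = ln(84000/11990) / 7 = ln(7.00584) / 7 ≈ 0.278106 per day
doubling time = ln 2 / |r| = 0.69315 / 0.278106

doubling time ≈ 2.5 days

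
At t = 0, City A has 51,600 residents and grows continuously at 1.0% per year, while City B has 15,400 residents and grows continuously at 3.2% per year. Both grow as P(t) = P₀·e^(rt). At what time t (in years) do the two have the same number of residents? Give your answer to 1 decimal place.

51600·e^(0.01t) = 15400·e^(0.032t)
51600/15400 = e^((0.032 − 0.01)t) → ln(3.35065) = 0.022·t
t = 1.20915 / 0.022

t ≈ 55.0 years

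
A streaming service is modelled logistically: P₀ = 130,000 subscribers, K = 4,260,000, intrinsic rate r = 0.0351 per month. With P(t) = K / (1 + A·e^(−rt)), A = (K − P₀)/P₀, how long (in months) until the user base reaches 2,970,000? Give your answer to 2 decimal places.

t ≈ 122.29 months

A = (4260000 − 130000)/130000 = 31.76923
2970000 = 4260000/(1 + 31.76923·e^(−0.0351t)) → 1 + 31.76923·e^(−0.0351t) = 1.43434
e^(−0.0351t) = 0.013672 → t = ln(73.14311)/0.0351 = 4.29242/0.0351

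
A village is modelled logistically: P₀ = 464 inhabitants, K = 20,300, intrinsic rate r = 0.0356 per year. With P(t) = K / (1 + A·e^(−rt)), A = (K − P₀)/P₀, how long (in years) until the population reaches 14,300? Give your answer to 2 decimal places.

A = (20300 − 464)/464 = 42.75
14300 = 20300/(1 + 42.75·e^(−0.0356t)) → 1 + 42.75·e^(−0.0356t) = 1.41958
e^(−0.0356t) = 0.009815 → t = ln(101.8875)/0.0356 = 4.62387/0.0356

t ≈ 129.88 years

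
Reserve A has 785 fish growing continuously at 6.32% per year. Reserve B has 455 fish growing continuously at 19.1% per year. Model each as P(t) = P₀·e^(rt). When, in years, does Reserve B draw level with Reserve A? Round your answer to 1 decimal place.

t ≈ 4.3 years

785·e^(0.0632t) = 455·e^(0.191t)
785/455 = e^((0.191 − 0.0632)t) → ln(1.72527) = 0.1278·t
t = 0.54539 / 0.1278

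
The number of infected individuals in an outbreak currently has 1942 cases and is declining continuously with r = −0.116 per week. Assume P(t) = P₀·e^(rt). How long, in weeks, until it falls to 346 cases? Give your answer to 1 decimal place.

346 = 1942 · e^(-0.116·t)
t = ln(346/1942) / -0.116 = ln(0.17817) / -0.116 = -1.72503 / -0.116

t ≈ 14.9 weeks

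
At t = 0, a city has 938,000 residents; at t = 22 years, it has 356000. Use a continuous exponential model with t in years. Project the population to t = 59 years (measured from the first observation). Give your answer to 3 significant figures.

≈ 69,800 residents

r = ln(356000/938000) / 22 ≈ -0.044037 per year
P(59) = 938000 · e^(-0.044037·59) = 938000 · 0.07441 ≈ 69794.34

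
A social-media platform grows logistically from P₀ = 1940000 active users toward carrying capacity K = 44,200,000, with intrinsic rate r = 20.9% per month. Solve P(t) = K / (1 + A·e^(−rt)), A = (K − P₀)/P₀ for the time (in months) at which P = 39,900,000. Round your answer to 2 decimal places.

t ≈ 25.40 months

A = (44200000 − 1940000)/1940000 = 21.78351
39900000 = 44200000/(1 + 21.78351·e^(−0.209t)) → 1 + 21.78351·e^(−0.209t) = 1.10777
e^(−0.209t) = 0.004947 → t = ln(202.13066)/0.209 = 5.30891/0.209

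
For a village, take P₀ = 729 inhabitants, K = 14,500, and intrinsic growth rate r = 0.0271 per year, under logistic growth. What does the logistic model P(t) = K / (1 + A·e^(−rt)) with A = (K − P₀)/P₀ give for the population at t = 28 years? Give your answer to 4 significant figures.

≈ 1,473 inhabitants

A = (14500 − 729)/729 = 18.89026
P(28) = 14500 / (1 + 18.89026·e^(−0.0271·28)) = 14500 / (1 + 18.89026·0.468228)
= 14500 / 9.84495 ≈ 1472.84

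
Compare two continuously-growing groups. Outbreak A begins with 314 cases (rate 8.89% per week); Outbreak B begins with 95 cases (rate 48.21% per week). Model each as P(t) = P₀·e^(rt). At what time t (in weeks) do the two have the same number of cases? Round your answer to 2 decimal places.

314·e^(0.0889t) = 95·e^(0.4821t)
314/95 = e^((0.4821 − 0.0889)t) → ln(3.30526) = 0.3932·t
t = 1.19552 / 0.3932

t ≈ 3.04 weeks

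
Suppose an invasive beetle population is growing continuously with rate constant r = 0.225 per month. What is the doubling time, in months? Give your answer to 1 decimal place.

doubling time ≈ 3.1 months

doubling time = ln(2) / |r| = 0.69315 / 0.225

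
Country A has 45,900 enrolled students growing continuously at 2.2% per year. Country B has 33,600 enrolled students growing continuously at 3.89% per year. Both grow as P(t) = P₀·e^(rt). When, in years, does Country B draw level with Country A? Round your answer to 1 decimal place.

45900·e^(0.022t) = 33600·e^(0.0389t)
45900/33600 = e^((0.0389 − 0.022)t) → ln(1.36607) = 0.0169·t
t = 0.31194 / 0.0169

t ≈ 18.5 years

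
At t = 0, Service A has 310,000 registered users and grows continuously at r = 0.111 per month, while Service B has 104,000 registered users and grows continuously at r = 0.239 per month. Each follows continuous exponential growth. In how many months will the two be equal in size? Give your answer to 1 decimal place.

t ≈ 8.5 months

310000·e^(0.111t) = 104000·e^(0.239t)
310000/104000 = e^((0.239 − 0.111)t) → ln(2.98077) = 0.128·t
t = 1.09218 / 0.128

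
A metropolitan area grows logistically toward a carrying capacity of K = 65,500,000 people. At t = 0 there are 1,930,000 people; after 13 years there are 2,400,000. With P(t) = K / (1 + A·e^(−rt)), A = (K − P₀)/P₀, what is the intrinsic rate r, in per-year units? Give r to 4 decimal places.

r ≈ 0.0173 per year

A = (65500000 − 1930000)/1930000 = 32.93782
2400000 = 65500000/(1 + 32.93782·e^(−r·13)) → e^(−13r) = (27.29167 − 1)/32.93782 = 0.798221
r = −ln(0.798221)/13 = 0.22537/13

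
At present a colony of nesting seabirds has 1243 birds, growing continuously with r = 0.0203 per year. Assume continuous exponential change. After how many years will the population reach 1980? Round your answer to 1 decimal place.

1980 = 1243 · e^(0.0203·t)
t = ln(1980/1243) / 0.0203 = ln(1.59292) / 0.0203 = 0.46557 / 0.0203

t ≈ 22.9 years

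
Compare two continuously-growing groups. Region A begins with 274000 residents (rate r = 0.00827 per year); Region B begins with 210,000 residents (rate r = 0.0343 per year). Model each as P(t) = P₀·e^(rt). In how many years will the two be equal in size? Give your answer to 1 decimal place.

274000·e^(0.00827t) = 210000·e^(0.0343t)
274000/210000 = e^((0.0343 − 0.00827)t) → ln(1.30476) = 0.02603·t
t = 0.26602 / 0.02603

t ≈ 10.2 years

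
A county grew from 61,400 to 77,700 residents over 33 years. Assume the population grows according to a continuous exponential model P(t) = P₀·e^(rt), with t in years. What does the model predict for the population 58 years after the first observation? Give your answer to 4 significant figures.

≈ 92,870 residents

r = ln(77700/61400) / 33 ≈ 0.007135 per year
P(58) = 61400 · e^(0.007135·58) = 61400 · 1.51257 ≈ 92872.07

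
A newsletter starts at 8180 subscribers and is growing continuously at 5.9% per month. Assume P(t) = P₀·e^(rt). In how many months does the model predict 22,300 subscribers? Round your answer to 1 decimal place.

22300 = 8180 · e^(0.059·t)
t = ln(22300/8180) / 0.059 = ln(2.72616) / 0.059 = 1.00289 / 0.059

t ≈ 17.0 months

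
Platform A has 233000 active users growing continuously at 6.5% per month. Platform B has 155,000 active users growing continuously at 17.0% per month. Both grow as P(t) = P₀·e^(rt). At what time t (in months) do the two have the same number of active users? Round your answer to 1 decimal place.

t ≈ 3.9 months

233000·e^(0.065t) = 155000·e^(0.17t)
233000/155000 = e^((0.17 − 0.065)t) → ln(1.50323) = 0.105·t
t = 0.40761 / 0.105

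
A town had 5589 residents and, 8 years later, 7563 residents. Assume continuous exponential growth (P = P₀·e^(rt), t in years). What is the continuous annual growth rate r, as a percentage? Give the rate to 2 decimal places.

7563 = 5589 · e^(r·8)
e^(8r) = 7563/5589 = 1.35319
r = ln(1.35319) / 8 = 0.30247 / 8

r ≈ 3.78% per year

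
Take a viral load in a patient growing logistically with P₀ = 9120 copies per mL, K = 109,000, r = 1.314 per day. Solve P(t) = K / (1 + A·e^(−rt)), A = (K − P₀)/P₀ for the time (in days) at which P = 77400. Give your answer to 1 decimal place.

t ≈ 2.5 days

A = (109000 − 9120)/9120 = 10.95175
77400 = 109000/(1 + 10.95175·e^(−1.314t)) → 1 + 10.95175·e^(−1.314t) = 1.40827
e^(−1.314t) = 0.037279 → t = ln(26.82487)/1.314 = 3.28933/1.314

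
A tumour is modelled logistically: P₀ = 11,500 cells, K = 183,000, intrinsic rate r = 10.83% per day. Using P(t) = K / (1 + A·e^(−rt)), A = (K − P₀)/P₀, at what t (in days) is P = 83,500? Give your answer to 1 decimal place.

A = (183000 − 11500)/11500 = 14.91304
83500 = 183000/(1 + 14.91304·e^(−0.1083t)) → 1 + 14.91304·e^(−0.1083t) = 2.19162
e^(−0.1083t) = 0.079904 → t = ln(12.51497)/0.1083 = 2.52693/0.1083

t ≈ 23.3 days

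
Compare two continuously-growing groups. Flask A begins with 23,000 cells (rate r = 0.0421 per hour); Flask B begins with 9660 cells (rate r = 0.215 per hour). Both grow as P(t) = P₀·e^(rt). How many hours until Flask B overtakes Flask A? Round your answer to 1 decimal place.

t ≈ 5.0 hours

23000·e^(0.0421t) = 9660·e^(0.215t)
23000/9660 = e^((0.215 − 0.0421)t) → ln(2.38095) = 0.1729·t
t = 0.8675 / 0.1729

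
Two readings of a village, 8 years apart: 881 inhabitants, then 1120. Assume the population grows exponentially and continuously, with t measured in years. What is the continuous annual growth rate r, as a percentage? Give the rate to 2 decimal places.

r ≈ 3.00% per year

1120 = 881 · e^(r·8)
e^(8r) = 1120/881 = 1.27128
r = ln(1.27128) / 8 = 0.24003 / 8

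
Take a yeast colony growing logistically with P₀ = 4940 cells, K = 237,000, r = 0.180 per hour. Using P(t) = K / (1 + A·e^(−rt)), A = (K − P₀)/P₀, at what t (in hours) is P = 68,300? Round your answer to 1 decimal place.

A = (237000 − 4940)/4940 = 46.97571
68300 = 237000/(1 + 46.97571·e^(−0.18t)) → 1 + 46.97571·e^(−0.18t) = 3.46999
e^(−0.18t) = 0.05258 → t = ln(19.01862)/0.18 = 2.94542/0.18

t ≈ 16.4 hours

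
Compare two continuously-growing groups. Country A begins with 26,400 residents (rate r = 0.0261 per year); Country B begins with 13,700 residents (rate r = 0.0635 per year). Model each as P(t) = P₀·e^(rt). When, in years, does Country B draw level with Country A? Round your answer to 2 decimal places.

26400·e^(0.0261t) = 13700·e^(0.0635t)
26400/13700 = e^((0.0635 − 0.0261)t) → ln(1.92701) = 0.0374·t
t = 0.65597 / 0.0374

t ≈ 17.54 years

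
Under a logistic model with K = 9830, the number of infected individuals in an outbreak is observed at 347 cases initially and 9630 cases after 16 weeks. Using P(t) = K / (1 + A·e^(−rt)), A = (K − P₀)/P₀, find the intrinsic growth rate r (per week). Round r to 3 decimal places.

A = (9830 − 347)/347 = 27.32853
9630 = 9830/(1 + 27.32853·e^(−r·16)) → e^(−16r) = (1.02077 − 1)/27.32853 = 0.00076
r = −ln(0.00076)/16 = 7.18225/16

r ≈ 0.449 per week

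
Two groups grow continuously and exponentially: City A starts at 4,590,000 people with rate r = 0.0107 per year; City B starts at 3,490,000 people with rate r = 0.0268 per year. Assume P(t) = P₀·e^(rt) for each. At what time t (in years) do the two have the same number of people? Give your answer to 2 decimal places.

4590000·e^(0.0107t) = 3490000·e^(0.0268t)
4590000/3490000 = e^((0.0268 − 0.0107)t) → ln(1.31519) = 0.0161·t
t = 0.27398 / 0.0161

t ≈ 17.02 years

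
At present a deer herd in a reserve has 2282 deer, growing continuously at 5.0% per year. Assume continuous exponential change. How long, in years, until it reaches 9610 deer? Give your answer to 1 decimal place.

t ≈ 28.8 years

9610 = 2282 · e^(0.05·t)
t = ln(9610/2282) / 0.05 = ln(4.21122) / 0.05 = 1.43775 / 0.05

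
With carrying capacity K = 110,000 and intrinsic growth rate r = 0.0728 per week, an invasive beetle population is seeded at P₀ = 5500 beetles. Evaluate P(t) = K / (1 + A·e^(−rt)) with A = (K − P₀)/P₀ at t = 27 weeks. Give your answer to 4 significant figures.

≈ 30,040 beetles

A = (110000 − 5500)/5500 = 19
P(27) = 110000 / (1 + 19·e^(−0.0728·27)) = 110000 / (1 + 19·0.140072)
= 110000 / 3.66136 ≈ 30043.44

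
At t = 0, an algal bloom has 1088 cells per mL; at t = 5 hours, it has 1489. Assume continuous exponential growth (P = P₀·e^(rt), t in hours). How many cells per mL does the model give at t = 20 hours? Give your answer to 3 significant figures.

≈ 3,820 cells per mL

r = ln(1489/1088) / 5 ≈ 0.062753 per hour
P(20) = 1088 · e^(0.062753·20) = 1088 · 3.50803 ≈ 3816.74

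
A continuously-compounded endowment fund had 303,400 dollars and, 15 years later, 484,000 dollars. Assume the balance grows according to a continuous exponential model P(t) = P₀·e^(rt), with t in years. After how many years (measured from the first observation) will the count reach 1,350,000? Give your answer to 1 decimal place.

t ≈ 47.9 years

r = ln(484000/303400) / 15 ≈ 0.031136 per year
t = ln(1350000/303400) / r = 1.49281 / 0.031136 ≈ 47.945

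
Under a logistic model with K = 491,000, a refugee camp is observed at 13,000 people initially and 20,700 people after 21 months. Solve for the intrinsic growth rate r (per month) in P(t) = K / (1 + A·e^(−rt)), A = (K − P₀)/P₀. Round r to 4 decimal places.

A = (491000 − 13000)/13000 = 36.76923
20700 = 491000/(1 + 36.76923·e^(−r·21)) → e^(−21r) = (23.71981 − 1)/36.76923 = 0.617903
r = −ln(0.617903)/21 = 0.48142/21

r ≈ 0.0229 per month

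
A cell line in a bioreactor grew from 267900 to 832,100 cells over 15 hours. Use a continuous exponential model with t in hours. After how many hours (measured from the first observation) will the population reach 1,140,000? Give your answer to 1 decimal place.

t ≈ 19.2 hours

r = ln(832100/267900) / 15 ≈ 0.075556 per hour
t = ln(1140000/267900) / r = 1.44817 / 0.075556 ≈ 19.167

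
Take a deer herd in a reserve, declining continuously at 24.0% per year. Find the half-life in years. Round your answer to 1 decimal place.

half-life ≈ 2.9 years

half-life = ln(2) / |r| = 0.69315 / 0.24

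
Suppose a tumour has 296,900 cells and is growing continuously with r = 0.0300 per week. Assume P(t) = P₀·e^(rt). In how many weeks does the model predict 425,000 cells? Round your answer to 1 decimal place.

425000 = 296900 · e^(0.03·t)
t = ln(425000/296900) / 0.03 = ln(1.43146) / 0.03 = 0.35869 / 0.03

t ≈ 12.0 weeks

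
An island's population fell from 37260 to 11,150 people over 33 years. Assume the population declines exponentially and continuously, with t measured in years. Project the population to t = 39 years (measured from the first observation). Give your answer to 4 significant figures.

r = ln(11150/37260) / 33 ≈ -0.03656 per year
P(39) = 37260 · e^(-0.03656·39) = 37260 · 0.24031 ≈ 8953.81

≈ 8,954 people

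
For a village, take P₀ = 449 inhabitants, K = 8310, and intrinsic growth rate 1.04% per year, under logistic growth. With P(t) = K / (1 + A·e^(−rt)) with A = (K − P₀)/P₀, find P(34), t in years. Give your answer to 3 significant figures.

≈ 625 inhabitants

A = (8310 − 449)/449 = 17.5078
P(34) = 8310 / (1 + 17.5078·e^(−0.0104·34)) = 8310 / (1 + 17.5078·0.702156)
= 8310 / 13.2932 ≈ 625.13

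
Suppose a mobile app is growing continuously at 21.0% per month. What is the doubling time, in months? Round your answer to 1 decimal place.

doubling time ≈ 3.3 months

doubling time = ln(2) / |r| = 0.69315 / 0.21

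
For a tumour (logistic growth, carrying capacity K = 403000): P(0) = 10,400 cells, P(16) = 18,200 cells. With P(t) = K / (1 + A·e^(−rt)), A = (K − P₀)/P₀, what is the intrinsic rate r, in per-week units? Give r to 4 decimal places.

r ≈ 0.0362 per week

A = (403000 − 10400)/10400 = 37.75
18200 = 403000/(1 + 37.75·e^(−r·16)) → e^(−16r) = (22.14286 − 1)/37.75 = 0.560076
r = −ln(0.560076)/16 = 0.57968/16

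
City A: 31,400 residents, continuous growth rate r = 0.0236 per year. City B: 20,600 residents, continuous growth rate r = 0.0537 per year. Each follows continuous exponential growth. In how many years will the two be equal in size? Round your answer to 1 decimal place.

31400·e^(0.0236t) = 20600·e^(0.0537t)
31400/20600 = e^((0.0537 − 0.0236)t) → ln(1.52427) = 0.0301·t
t = 0.42152 / 0.0301

t ≈ 14.0 years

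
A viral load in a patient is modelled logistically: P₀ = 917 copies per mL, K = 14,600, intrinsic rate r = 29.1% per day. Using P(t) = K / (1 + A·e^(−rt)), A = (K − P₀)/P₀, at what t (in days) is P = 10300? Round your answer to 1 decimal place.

A = (14600 − 917)/917 = 14.92148
10300 = 14600/(1 + 14.92148·e^(−0.291t)) → 1 + 14.92148·e^(−0.291t) = 1.41748
e^(−0.291t) = 0.027978 → t = ln(35.74216)/0.291 = 3.57633/0.291

t ≈ 12.3 days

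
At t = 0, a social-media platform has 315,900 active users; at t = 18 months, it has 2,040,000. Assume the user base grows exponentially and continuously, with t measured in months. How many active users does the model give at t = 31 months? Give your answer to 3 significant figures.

r = ln(2040000/315900) / 18 ≈ 0.103627 per month
P(31) = 315900 · e^(0.103627·31) = 315900 · 24.83926 ≈ 7846723.26

≈ 7,850,000 active users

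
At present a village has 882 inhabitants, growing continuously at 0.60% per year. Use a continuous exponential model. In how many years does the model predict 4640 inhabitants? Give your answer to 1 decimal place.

4640 = 882 · e^(0.006·t)
t = ln(4640/882) / 0.006 = ln(5.26077) / 0.006 = 1.66028 / 0.006

t ≈ 276.7 years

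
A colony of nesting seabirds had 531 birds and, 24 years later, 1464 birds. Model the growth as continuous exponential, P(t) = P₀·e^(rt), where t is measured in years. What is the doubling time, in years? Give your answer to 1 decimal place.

r = ln(1464/531) / 24 = ln(2.75706) / 24 ≈ 0.042257 per year
doubling time = ln 2 / |r| = 0.69315 / 0.042257

doubling time ≈ 16.4 years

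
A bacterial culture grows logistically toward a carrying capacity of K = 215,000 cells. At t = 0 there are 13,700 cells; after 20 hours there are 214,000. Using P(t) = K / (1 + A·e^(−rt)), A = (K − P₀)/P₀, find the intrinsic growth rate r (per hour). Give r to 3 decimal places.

A = (215000 − 13700)/13700 = 14.69343
214000 = 215000/(1 + 14.69343·e^(−r·20)) → e^(−20r) = (1.00467 − 1)/14.69343 = 0.000318
r = −ln(0.000318)/20 = 8.05338/20

r ≈ 0.403 per hour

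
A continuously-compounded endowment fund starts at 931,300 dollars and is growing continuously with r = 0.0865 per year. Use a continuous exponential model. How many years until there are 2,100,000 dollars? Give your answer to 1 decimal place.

t ≈ 9.4 years

2100000 = 931300 · e^(0.0865·t)
t = ln(2100000/931300) / 0.0865 = ln(2.25491) / 0.0865 = 0.81311 / 0.0865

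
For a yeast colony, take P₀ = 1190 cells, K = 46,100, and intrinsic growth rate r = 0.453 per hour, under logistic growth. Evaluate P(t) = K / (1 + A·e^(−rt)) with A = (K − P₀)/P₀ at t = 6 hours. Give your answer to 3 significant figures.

≈ 13,200 cells

A = (46100 − 1190)/1190 = 37.7395
P(6) = 46100 / (1 + 37.7395·e^(−0.453·6)) = 46100 / (1 + 37.7395·0.066007)
= 46100 / 3.49106 ≈ 13205.17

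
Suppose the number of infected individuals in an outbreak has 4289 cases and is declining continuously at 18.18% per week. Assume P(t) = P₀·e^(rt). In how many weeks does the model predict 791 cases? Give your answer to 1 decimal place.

t ≈ 9.3 weeks

791 = 4289 · e^(-0.1818·t)
t = ln(791/4289) / -0.1818 = ln(0.18443) / -0.1818 = -1.69051 / -0.1818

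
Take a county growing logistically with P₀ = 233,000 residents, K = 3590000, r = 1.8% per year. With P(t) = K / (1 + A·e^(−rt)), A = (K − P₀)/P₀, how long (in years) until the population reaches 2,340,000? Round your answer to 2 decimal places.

A = (3590000 − 233000)/233000 = 14.40773
2340000 = 3590000/(1 + 14.40773·e^(−0.018t)) → 1 + 14.40773·e^(−0.018t) = 1.53419
e^(−0.018t) = 0.037077 → t = ln(26.97126)/0.018 = 3.29477/0.018

t ≈ 183.04 years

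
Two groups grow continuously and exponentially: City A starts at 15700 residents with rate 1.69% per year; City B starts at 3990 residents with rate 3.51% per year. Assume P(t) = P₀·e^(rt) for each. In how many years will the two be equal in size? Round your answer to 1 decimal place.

15700·e^(0.0169t) = 3990·e^(0.0351t)
15700/3990 = e^((0.0351 − 0.0169)t) → ln(3.93484) = 0.0182·t
t = 1.36987 / 0.0182

t ≈ 75.3 years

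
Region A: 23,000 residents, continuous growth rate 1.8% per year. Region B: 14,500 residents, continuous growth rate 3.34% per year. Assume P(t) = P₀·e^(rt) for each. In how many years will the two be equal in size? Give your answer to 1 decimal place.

t ≈ 30.0 years

23000·e^(0.018t) = 14500·e^(0.0334t)
23000/14500 = e^((0.0334 − 0.018)t) → ln(1.58621) = 0.0154·t
t = 0.46135 / 0.0154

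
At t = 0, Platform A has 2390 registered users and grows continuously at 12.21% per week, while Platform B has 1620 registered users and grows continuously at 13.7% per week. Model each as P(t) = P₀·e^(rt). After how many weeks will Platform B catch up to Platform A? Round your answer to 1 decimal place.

t ≈ 26.1 weeks

2390·e^(0.1221t) = 1620·e^(0.137t)
2390/1620 = e^((0.137 − 0.1221)t) → ln(1.47531) = 0.0149·t
t = 0.38887 / 0.0149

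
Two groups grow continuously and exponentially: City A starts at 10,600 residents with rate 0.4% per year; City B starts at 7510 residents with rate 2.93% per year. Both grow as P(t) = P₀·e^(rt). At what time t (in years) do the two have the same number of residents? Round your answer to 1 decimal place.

t ≈ 13.6 years

10600·e^(0.004t) = 7510·e^(0.0293t)
10600/7510 = e^((0.0293 − 0.004)t) → ln(1.41145) = 0.0253·t
t = 0.34462 / 0.0253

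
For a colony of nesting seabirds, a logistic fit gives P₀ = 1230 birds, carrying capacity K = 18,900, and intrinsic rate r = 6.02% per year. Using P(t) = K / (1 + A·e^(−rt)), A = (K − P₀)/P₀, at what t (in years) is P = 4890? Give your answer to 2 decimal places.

t ≈ 26.78 years

A = (18900 − 1230)/1230 = 14.36585
4890 = 18900/(1 + 14.36585·e^(−0.0602t)) → 1 + 14.36585·e^(−0.0602t) = 3.86503
e^(−0.0602t) = 0.199433 → t = ln(5.01421)/0.0602 = 1.61228/0.0602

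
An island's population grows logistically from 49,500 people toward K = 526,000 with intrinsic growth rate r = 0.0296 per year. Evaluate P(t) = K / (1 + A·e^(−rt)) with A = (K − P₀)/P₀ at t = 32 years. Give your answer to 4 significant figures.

A = (526000 − 49500)/49500 = 9.62626
P(32) = 526000 / (1 + 9.62626·e^(−0.0296·32)) = 526000 / (1 + 9.62626·0.387825)
= 526000 / 4.73331 ≈ 111127.32

≈ 111,100 people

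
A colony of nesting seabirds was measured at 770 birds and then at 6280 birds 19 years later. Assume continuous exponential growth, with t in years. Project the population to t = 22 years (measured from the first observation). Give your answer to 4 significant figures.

r = ln(6280/770) / 19 ≈ 0.11046 per year
P(22) = 770 · e^(0.11046·22) = 770 · 11.36018 ≈ 8747.34

≈ 8,747 birds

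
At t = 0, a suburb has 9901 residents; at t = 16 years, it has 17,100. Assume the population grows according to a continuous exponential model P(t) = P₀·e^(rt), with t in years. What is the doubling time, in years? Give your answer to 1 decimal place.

doubling time ≈ 20.3 years

r = ln(17100/9901) / 16 = ln(1.7271) / 16 ≈ 0.034153 per year
doubling time = ln 2 / |r| = 0.69315 / 0.034153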